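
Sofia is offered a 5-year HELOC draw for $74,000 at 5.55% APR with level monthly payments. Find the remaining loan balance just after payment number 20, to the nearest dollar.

$51,572

With monthly rate i = 5.55%/12 = 0.0046250, the balance after k of n payments is P · [(1+i)^n − (1+i)^k] / [(1+i)^n − 1].
(1+0.0046250)^60 = 1.31898203 and (1+0.0046250)^20 = 1.09667925, so the balance is 74,000 × (1.31898203 − 1.09667925) / (1.31898203 − 1) = $51,571.58.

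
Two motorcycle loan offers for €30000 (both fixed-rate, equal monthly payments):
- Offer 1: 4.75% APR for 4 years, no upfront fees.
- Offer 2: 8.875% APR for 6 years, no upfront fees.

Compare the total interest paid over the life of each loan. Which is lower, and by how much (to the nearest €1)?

Offer 1 by €5,802

Offer 1: monthly rate = 4.75%/12 = 0.0039583; payment = 30,000 × 0.0039583 / (1 − (1+0.0039583)^−48) = €687.49.
Total interest on Offer 1 = 48 × €687.49 − €30,000 = €2,999.52.
Offer 2: monthly rate = 8.875%/12 = 0.0073958; payment = 30,000 × 0.0073958 / (1 − (1+0.0073958)^−72) = €538.91.
Total interest on Offer 2 = 72 × €538.91 − €30,000 = €8,801.52.
Offer 1 is lower by €5,802.00.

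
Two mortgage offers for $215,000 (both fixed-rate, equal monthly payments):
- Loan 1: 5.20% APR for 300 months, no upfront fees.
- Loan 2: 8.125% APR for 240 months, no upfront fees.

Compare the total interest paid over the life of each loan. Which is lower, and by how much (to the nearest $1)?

Loan 1 by $51,011

Loan 1: at 5.20% the monthly rate is 0.0043333, so the payment is 215,000 × 0.0043333 / (1 − 1.0043333^−300) = $1,282.05.
Total interest on Loan 1 = 300 × $1,282.05 − $215,000 = $169,615.00.
Loan 2: at 8.125% the monthly rate is 0.0067708, so the payment is 215,000 × 0.0067708 / (1 − 1.0067708^−240) = $1,815.11.
Total interest on Loan 2 = 240 × $1,815.11 − $215,000 = $220,626.40.
Loan 1 is lower by $51,011.40.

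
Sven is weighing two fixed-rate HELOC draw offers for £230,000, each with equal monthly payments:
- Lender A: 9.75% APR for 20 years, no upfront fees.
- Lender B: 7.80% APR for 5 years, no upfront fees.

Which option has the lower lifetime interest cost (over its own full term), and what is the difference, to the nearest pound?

Lender A: at 9.75% the monthly rate is 0.0081250, so the payment is 230,000 × 0.0081250 / (1 − 1.0081250^−240) = £2,181.59.
Total interest on Lender A = 240 × £2,181.59 − £230,000 = £293,581.60.
Lender B: monthly rate = 7.8%/12 = 0.0065000; payment = 230,000 × 0.0065000 / (1 − (1+0.0065000)^−60) = £4,641.59.
Total interest on Lender B = 60 × £4,641.59 − £230,000 = £48,495.40.
Lender B is lower by £245,086.20.

Lender B by £245,086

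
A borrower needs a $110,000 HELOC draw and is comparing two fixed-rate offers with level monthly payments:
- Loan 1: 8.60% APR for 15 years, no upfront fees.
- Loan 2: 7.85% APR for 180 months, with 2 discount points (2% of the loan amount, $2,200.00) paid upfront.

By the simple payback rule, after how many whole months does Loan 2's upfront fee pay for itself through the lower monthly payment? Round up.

Loan 1: at 8.60% the monthly rate is 0.0071667, so the payment is 110,000 × 0.0071667 / (1 − 1.0071667^−180) = $1,089.67.
Loan 2: at 7.85% the monthly rate is 0.0065417, so the payment is 110,000 × 0.0065417 / (1 − 1.0065417^−180) = $1,041.71.
Monthly savings = $1,089.67 − $1,041.71 = $47.96.
Break-even = $2,200.00 / $47.96 = 45.87 → 46 months.

46 months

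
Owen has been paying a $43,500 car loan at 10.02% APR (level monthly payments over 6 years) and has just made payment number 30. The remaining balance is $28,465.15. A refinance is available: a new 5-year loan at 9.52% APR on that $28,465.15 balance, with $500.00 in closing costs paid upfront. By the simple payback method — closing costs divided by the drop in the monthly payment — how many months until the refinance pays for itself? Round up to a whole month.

Current payment = 43,500 × 10.02%/12 / (1 − (1+0.0083500)^−72) = $806.31.
Refinanced payment = 28,465.15 × 0.0079333 / (1 − (1+0.0079333)^−60) = $598.10.
Monthly savings = $806.31 − $598.10 = $208.21.
Break-even = $500.00 / $208.21 = 2.40 → 3 months.

3 months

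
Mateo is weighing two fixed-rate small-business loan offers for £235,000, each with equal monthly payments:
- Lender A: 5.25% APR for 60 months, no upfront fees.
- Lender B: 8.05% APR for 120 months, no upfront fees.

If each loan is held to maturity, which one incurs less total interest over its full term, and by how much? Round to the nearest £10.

Lender A by £75,190

Lender A: at 5.25% the monthly rate is 0.0043750, so the payment is 235,000 × 0.0043750 / (1 − 1.0043750^−60) = £4,461.71.
Total interest on Lender A = 60 × £4,461.71 − £235,000 = £32,702.60.
Lender B: monthly rate = 8.05%/12 = 0.0067083; payment = 235,000 × 0.0067083 / (1 − (1+0.0067083)^−120) = £2,857.41.
Total interest on Lender B = 120 × £2,857.41 − £235,000 = £107,889.20.
Lender A is lower by £75,186.60.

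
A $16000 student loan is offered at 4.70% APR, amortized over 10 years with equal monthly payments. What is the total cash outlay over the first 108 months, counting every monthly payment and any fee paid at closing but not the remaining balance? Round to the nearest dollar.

$18,076

At 4.70% the monthly rate is 0.0039167, so the payment is 16,000 × 0.0039167 / (1 − 1.0039167^−120) = $167.37.
Total outlay = 108 × $167.37 = $18,075.96.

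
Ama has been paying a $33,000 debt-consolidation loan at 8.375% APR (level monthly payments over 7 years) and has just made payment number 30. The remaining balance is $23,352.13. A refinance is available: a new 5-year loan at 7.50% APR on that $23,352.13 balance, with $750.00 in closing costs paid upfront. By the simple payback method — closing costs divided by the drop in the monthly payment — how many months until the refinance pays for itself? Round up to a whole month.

15 months

Current payment = 33,000 × 8.375%/12 / (1 − (1+0.0069792)^−84) = $520.53.
Refinanced payment = 23,352.13 × 0.0062500 / (1 − (1+0.0062500)^−60) = $467.93.
Monthly savings = $520.53 − $467.93 = $52.60.
Break-even = $750.00 / $52.60 = 14.26 → 15 months.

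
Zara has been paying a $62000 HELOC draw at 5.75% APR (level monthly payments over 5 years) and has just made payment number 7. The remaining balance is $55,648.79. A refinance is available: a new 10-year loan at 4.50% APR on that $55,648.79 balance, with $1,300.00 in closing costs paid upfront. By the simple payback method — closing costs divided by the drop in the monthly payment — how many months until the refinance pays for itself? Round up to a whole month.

3 months

Current payment = 62,000 × 5.75%/12 / (1 − (1+0.0047917)^−60) = $1,191.44.
Refinanced payment = 55,648.79 × 0.0037500 / (1 − (1+0.0037500)^−120) = $576.74.
Monthly savings = $1,191.44 − $576.74 = $614.70.
Break-even = $1,300.00 / $614.70 = 2.11 → 3 months.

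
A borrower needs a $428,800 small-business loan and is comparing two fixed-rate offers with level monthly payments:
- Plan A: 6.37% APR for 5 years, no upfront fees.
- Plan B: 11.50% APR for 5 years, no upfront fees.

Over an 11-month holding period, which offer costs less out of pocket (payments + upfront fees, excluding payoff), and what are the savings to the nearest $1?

Plan A: monthly rate = 6.37%/12 = 0.0053083; payment = 428,800 × 0.0053083 / (1 − (1+0.0053083)^−60) = $8,363.88.
Plan B: at 11.50% the monthly rate is 0.0095833, so the payment is 428,800 × 0.0095833 / (1 − 1.0095833^−60) = $9,430.43.
Over 11 months: Plan A costs 11 × $8,363.88 = $92,002.68; Plan B costs 11 × $9,430.43 = $103,734.73.
Plan A is cheaper by $103,734.73 − $92,002.68 = $11,732.05.

Plan A by $11,732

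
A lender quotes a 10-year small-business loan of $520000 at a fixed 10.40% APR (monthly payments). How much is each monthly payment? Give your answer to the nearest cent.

$6,987.54

At 10.40% the monthly rate is 0.0086667, so the payment is 520,000 × 0.0086667 / (1 − 1.0086667^−120) = $6,987.54.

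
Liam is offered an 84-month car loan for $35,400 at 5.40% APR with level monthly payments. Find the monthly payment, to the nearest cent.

At 5.40% the monthly rate is 0.0045000, so the payment is 35,400 × 0.0045000 / (1 − 1.0045000^−84) = $507.02.

$507.02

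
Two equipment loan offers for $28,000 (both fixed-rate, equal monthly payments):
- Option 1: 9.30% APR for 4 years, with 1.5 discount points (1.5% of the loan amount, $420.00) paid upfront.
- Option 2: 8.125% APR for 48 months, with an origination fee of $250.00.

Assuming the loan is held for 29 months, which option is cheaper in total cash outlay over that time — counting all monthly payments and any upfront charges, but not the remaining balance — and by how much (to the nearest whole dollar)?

Option 1: at 9.30% the monthly rate is 0.0077500, so the payment is 28,000 × 0.0077500 / (1 − 1.0077500^−48) = $700.78.
Option 2: monthly rate = 8.125%/12 = 0.0067708; payment = 28,000 × 0.0067708 / (1 − (1+0.0067708)^−48) = $685.21.
Over 29 months: Option 1 costs 29 × $700.78 + $420.00 = $20,742.62; Option 2 costs 29 × $685.21 + $250.00 = $20,121.09.
Option 2 is cheaper by $20,742.62 − $20,121.09 = $621.53.

Option 2 by $622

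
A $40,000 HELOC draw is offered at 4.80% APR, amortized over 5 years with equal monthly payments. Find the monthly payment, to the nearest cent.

$751.19

Monthly rate = 4.8%/12 = 0.0040000; payment = 40,000 × 0.0040000 / (1 − (1+0.0040000)^−60) = $751.19.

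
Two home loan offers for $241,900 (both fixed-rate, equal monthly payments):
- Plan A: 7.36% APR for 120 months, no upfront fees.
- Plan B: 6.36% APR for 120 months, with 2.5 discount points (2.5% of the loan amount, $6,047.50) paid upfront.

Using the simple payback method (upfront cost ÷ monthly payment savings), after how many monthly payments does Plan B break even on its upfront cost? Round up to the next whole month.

Plan A: monthly rate = 7.36%/12 = 0.0061333; payment = 241,900 × 0.0061333 / (1 − (1+0.0061333)^−120) = $2,853.75.
Plan B: monthly rate = 6.36%/12 = 0.0053000; payment = 241,900 × 0.0053000 / (1 − (1+0.0053000)^−120) = $2,729.53.
Monthly savings = $2,853.75 − $2,729.53 = $124.22.
Break-even = $6,047.50 / $124.22 = 48.68 → 49 months.

49 months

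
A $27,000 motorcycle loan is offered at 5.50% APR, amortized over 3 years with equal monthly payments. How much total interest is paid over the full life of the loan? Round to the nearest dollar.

At 5.50% the monthly rate is 0.0045833, so the payment is 27,000 × 0.0045833 / (1 − 1.0045833^−36) = $815.29.
Total paid = 36 × $815.29 = $29,350.44; interest = $29,350.44 − $27,000 = $2,350.44.

$2,350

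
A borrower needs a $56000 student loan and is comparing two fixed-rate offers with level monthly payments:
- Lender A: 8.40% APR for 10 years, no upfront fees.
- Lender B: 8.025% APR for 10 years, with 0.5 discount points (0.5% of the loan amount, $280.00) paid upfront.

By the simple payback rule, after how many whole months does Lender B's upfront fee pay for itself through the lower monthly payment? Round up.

26 months

Lender A: at 8.40% the monthly rate is 0.0070000, so the payment is 56,000 × 0.0070000 / (1 − 1.0070000^−120) = $691.33.
Lender B: at 8.025% the monthly rate is 0.0066875, so the payment is 56,000 × 0.0066875 / (1 − 1.0066875^−120) = $680.17.
Monthly savings = $691.33 − $680.17 = $11.16.
Break-even = $280.00 / $11.16 = 25.09 → 26 months.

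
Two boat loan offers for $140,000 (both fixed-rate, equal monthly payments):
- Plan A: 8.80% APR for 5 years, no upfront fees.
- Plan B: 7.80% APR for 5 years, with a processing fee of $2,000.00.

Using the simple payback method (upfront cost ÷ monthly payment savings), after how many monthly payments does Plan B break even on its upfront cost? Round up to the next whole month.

Plan A: at 8.80% the monthly rate is 0.0073333, so the payment is 140,000 × 0.0073333 / (1 − 1.0073333^−60) = $2,892.60.
Plan B: monthly rate = 7.8%/12 = 0.0065000; payment = 140,000 × 0.0065000 / (1 − (1+0.0065000)^−60) = $2,825.31.
Monthly savings = $2,892.60 − $2,825.31 = $67.29.
Break-even = $2,000.00 / $67.29 = 29.72 → 30 months.

30 months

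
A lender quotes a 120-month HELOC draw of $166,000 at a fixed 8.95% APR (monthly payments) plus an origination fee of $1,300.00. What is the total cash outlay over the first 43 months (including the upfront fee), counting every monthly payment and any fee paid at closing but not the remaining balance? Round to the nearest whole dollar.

$91,528

Monthly rate = 8.95%/12 = 0.0074583; payment = 166,000 × 0.0074583 / (1 − (1+0.0074583)^−120) = $2,098.33.
Total outlay = 43 × $2,098.33 + $1,300.00 = $91,528.19.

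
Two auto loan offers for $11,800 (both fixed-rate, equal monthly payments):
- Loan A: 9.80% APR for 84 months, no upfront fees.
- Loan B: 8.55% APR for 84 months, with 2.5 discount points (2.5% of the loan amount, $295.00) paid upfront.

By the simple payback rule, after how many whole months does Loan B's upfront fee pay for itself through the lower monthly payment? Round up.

40 months

Loan A: monthly rate = 9.8%/12 = 0.0081667; payment = 11,800 × 0.0081667 / (1 − (1+0.0081667)^−84) = $194.68.
Loan B: monthly rate = 8.55%/12 = 0.0071250; payment = 11,800 × 0.0071250 / (1 − (1+0.0071250)^−84) = $187.17.
Monthly savings = $194.68 − $187.17 = $7.51.
Break-even = $295.00 / $7.51 = 39.28 → 40 months.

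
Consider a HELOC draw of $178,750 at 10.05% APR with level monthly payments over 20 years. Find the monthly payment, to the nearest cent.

Monthly rate = 10.05%/12 = 0.0083750; payment = 178,750 × 0.0083750 / (1 − (1+0.0083750)^−240) = $1,730.90.

$1,730.90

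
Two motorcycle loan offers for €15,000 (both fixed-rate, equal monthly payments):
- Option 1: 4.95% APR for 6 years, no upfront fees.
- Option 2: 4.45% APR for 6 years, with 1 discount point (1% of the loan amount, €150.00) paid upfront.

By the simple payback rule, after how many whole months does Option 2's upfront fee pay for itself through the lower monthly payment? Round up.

44 months

Option 1: at 4.95% the monthly rate is 0.0041250, so the payment is 15,000 × 0.0041250 / (1 − 1.0041250^−72) = €241.23.
Option 2: monthly rate = 4.45%/12 = 0.0037083; payment = 15,000 × 0.0037083 / (1 − (1+0.0037083)^−72) = €237.77.
Monthly savings = €241.23 − €237.77 = €3.46.
Break-even = €150.00 / €3.46 = 43.35 → 44 months.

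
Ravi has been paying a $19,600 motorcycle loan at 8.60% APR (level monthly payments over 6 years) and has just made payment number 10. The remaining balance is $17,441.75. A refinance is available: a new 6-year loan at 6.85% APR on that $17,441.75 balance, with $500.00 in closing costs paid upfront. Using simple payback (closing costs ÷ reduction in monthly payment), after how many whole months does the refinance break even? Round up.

10 months

Current payment = 19,600 × 8.6%/12 / (1 − (1+0.0071667)^−72) = $349.42.
Refinanced payment = 17,441.75 × 0.0057083 / (1 − (1+0.0057083)^−72) = $296.11.
Monthly savings = $349.42 − $296.11 = $53.31.
Break-even = $500.00 / $53.31 = 9.38 → 10 months.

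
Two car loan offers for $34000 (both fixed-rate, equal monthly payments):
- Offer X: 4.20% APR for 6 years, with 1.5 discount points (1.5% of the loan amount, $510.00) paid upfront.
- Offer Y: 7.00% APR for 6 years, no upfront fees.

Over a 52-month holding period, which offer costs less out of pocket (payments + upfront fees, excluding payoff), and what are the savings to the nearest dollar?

Offer X by $1,811

Offer X: monthly rate = 4.2%/12 = 0.0035000; payment = 34,000 × 0.0035000 / (1 − (1+0.0035000)^−72) = $535.04.
Offer Y: monthly rate = 7%/12 = 0.0058333; payment = 34,000 × 0.0058333 / (1 − (1+0.0058333)^−72) = $579.67.
Over 52 months: Offer X costs 52 × $535.04 + $510.00 = $28,332.08; Offer Y costs 52 × $579.67 = $30,142.84.
Offer X is cheaper by $30,142.84 − $28,332.08 = $1,810.76.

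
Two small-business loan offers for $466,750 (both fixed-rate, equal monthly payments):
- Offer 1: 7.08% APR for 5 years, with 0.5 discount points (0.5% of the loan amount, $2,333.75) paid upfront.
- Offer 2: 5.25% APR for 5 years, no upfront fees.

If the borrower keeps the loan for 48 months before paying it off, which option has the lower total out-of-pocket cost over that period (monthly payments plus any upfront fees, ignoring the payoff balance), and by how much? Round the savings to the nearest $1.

Offer 1: monthly rate = 7.08%/12 = 0.0059000; payment = 466,750 × 0.0059000 / (1 − (1+0.0059000)^−60) = $9,259.84.
Offer 2: at 5.25% the monthly rate is 0.0043750, so the payment is 466,750 × 0.0043750 / (1 − 1.0043750^−60) = $8,861.71.
Over 48 months: Offer 1 costs 48 × $9,259.84 + $2,333.75 = $446,806.07; Offer 2 costs 48 × $8,861.71 = $425,362.08.
Offer 2 is cheaper by $446,806.07 − $425,362.08 = $21,443.99.

Offer 2 by $21,444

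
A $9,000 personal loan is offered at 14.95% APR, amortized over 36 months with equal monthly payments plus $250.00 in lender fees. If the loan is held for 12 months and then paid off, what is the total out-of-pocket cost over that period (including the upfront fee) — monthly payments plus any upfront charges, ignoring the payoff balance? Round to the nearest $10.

At 14.95% the monthly rate is 0.0124583, so the payment is 9,000 × 0.0124583 / (1 − 1.0124583^−36) = $311.77.
Total outlay = 12 × $311.77 + $250.00 = $3,991.24.

$3,990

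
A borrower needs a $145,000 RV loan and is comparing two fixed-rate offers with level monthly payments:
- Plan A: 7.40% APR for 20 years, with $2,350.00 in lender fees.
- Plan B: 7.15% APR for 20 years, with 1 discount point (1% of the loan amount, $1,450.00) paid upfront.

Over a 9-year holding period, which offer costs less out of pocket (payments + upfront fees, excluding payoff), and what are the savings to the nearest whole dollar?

Plan A: at 7.40% the monthly rate is 0.0061667, so the payment is 145,000 × 0.0061667 / (1 − 1.0061667^−240) = $1,159.26.
Plan B: at 7.15% the monthly rate is 0.0059583, so the payment is 145,000 × 0.0059583 / (1 − 1.0059583^−240) = $1,137.28.
Over 108 months: Plan A costs 108 × $1,159.26 + $2,350.00 = $127,550.08; Plan B costs 108 × $1,137.28 + $1,450.00 = $124,276.24.
Plan B is cheaper by $127,550.08 − $124,276.24 = $3,273.84.

Plan B by $3,274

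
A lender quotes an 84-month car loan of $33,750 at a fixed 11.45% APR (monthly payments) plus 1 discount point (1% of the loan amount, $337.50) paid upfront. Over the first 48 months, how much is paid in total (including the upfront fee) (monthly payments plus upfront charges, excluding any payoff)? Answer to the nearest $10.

Monthly rate = 11.45%/12 = 0.0095417; payment = 33,750 × 0.0095417 / (1 − (1+0.0095417)^−84) = $585.90.
Total outlay = 48 × $585.90 + $337.50 = $28,460.70.

$28,460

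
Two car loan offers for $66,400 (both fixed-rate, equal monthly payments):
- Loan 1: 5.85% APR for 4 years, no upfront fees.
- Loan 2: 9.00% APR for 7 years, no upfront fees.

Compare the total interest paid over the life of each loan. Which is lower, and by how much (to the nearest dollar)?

Loan 1 by $15,106

Loan 1: monthly rate = 5.85%/12 = 0.0048750; payment = 66,400 × 0.0048750 / (1 − (1+0.0048750)^−48) = $1,554.84.
Total interest on Loan 1 = 48 × $1,554.84 − $66,400 = $8,232.32.
Loan 2: at 9.00% the monthly rate is 0.0075000, so the payment is 66,400 × 0.0075000 / (1 − 1.0075000^−84) = $1,068.31.
Total interest on Loan 2 = 84 × $1,068.31 − $66,400 = $23,338.04.
Loan 1 is lower by $15,105.72.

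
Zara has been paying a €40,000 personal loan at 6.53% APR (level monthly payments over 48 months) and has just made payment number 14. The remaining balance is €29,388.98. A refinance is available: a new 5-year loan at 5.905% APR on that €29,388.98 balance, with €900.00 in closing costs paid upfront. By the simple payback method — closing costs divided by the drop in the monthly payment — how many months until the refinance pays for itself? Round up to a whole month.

3 months

Current payment = 40,000 × 6.53%/12 / (1 − (1+0.0054417)^−48) = €949.15.
Refinanced payment = 29,388.98 × 0.0049208 / (1 − (1+0.0049208)^−60) = €566.87.
Monthly savings = €949.15 − €566.87 = €382.28.
Break-even = €900.00 / €382.28 = 2.35 → 3 months.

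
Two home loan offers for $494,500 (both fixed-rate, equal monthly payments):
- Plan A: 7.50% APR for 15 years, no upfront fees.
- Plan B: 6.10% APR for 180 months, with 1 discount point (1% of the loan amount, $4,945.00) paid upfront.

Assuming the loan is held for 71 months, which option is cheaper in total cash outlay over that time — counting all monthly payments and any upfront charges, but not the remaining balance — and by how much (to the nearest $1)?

Plan B by $22,350

Plan A: monthly rate = 7.5%/12 = 0.0062500; payment = 494,500 × 0.0062500 / (1 − (1+0.0062500)^−180) = $4,584.08.
Plan B: monthly rate = 6.1%/12 = 0.0050833; payment = 494,500 × 0.0050833 / (1 − (1+0.0050833)^−180) = $4,199.64.
Over 71 months: Plan A costs 71 × $4,584.08 = $325,469.68; Plan B costs 71 × $4,199.64 + $4,945.00 = $303,119.44.
Plan B is cheaper by $325,469.68 − $303,119.44 = $22,350.24.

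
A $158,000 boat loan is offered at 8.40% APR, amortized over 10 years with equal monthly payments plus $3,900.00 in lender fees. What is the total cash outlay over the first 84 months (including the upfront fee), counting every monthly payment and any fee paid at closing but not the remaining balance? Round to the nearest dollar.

Monthly rate = 8.4%/12 = 0.0070000; payment = 158,000 × 0.0070000 / (1 − (1+0.0070000)^−120) = $1,950.53.
Total outlay = 84 × $1,950.53 + $3,900.00 = $167,744.52.

$167,745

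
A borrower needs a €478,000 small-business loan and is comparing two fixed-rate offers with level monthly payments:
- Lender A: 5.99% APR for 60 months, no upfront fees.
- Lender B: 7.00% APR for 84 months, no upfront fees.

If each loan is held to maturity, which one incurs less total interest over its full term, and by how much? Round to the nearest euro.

Lender A by €51,670

Lender A: at 5.99% the monthly rate is 0.0049917, so the payment is 478,000 × 0.0049917 / (1 − 1.0049917^−60) = €9,238.86.
Total interest on Lender A = 60 × €9,238.86 − €478,000 = €76,331.60.
Lender B: monthly rate = 7%/12 = 0.0058333; payment = 478,000 × 0.0058333 / (1 − (1+0.0058333)^−84) = €7,214.30.
Total interest on Lender B = 84 × €7,214.30 − €478,000 = €128,001.20.
Lender A is lower by €51,669.60.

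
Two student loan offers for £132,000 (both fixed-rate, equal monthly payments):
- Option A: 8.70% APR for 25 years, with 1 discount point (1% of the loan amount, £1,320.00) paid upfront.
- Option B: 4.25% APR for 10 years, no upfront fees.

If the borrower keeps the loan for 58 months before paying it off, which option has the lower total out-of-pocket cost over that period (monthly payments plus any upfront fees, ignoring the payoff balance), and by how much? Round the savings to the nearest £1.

Option A: at 8.70% the monthly rate is 0.0072500, so the payment is 132,000 × 0.0072500 / (1 − 1.0072500^−300) = £1,080.75.
Option B: at 4.25% the monthly rate is 0.0035417, so the payment is 132,000 × 0.0035417 / (1 − 1.0035417^−120) = £1,352.18.
Over 58 months: Option A costs 58 × £1,080.75 + £1,320.00 = £64,003.50; Option B costs 58 × £1,352.18 = £78,426.44.
Option A is cheaper by £78,426.44 − £64,003.50 = £14,422.94.

Option A by £14,423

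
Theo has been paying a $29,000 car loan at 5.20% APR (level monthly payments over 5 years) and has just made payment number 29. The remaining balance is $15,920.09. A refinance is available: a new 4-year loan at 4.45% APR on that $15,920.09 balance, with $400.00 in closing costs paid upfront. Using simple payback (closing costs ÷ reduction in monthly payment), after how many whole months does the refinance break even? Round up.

Current payment = 29,000 × 5.2%/12 / (1 − (1+0.0043333)^−60) = $549.93.
Refinanced payment = 15,920.09 × 0.0037083 / (1 − (1+0.0037083)^−48) = $362.68.
Monthly savings = $549.93 − $362.68 = $187.25.
Break-even = $400.00 / $187.25 = 2.14 → 3 months.

3 months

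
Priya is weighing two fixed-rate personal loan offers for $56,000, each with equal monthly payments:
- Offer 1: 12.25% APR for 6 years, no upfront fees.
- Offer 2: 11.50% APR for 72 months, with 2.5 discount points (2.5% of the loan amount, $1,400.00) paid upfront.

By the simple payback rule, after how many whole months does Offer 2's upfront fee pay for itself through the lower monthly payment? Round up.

Offer 1: monthly rate = 12.25%/12 = 0.0102083; payment = 56,000 × 0.0102083 / (1 − (1+0.0102083)^−72) = $1,102.10.
Offer 2: at 11.50% the monthly rate is 0.0095833, so the payment is 56,000 × 0.0095833 / (1 − 1.0095833^−72) = $1,080.30.
Monthly savings = $1,102.10 − $1,080.30 = $21.80.
Break-even = $1,400.00 / $21.80 = 64.22 → 65 months.

65 months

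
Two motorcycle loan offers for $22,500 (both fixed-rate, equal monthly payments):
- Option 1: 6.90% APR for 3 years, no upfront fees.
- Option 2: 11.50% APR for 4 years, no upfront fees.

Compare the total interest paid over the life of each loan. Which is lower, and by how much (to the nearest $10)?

Option 1 by $3,200

Option 1: monthly rate = 6.9%/12 = 0.0057500; payment = 22,500 × 0.0057500 / (1 − (1+0.0057500)^−36) = $693.71.
Total interest on Option 1 = 36 × $693.71 − $22,500 = $2,473.56.
Option 2: at 11.50% the monthly rate is 0.0095833, so the payment is 22,500 × 0.0095833 / (1 − 1.0095833^−48) = $587.00.
Total interest on Option 2 = 48 × $587.00 − $22,500 = $5,676.00.
Option 1 is lower by $3,202.44.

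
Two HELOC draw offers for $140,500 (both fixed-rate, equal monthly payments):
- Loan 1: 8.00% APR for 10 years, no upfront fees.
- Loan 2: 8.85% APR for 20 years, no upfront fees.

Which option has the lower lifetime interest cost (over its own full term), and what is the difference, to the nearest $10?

Loan 1: monthly rate = 8%/12 = 0.0066667; payment = 140,500 × 0.0066667 / (1 − (1+0.0066667)^−120) = $1,704.65.
Total interest on Loan 1 = 120 × $1,704.65 − $140,500 = $64,058.00.
Loan 2: at 8.85% the monthly rate is 0.0073750, so the payment is 140,500 × 0.0073750 / (1 − 1.0073750^−240) = $1,250.59.
Total interest on Loan 2 = 240 × $1,250.59 − $140,500 = $159,641.60.
Loan 1 is lower by $95,583.60.

Loan 1 by $95,580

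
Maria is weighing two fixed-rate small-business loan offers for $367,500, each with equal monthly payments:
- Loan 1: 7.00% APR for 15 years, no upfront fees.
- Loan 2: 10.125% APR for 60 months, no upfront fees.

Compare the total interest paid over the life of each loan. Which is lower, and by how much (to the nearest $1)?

Loan 1: monthly rate = 7%/12 = 0.0058333; payment = 367,500 × 0.0058333 / (1 − (1+0.0058333)^−180) = $3,303.19.
Total interest on Loan 1 = 180 × $3,303.19 − $367,500 = $227,074.20.
Loan 2: monthly rate = 10.125%/12 = 0.0084375; payment = 367,500 × 0.0084375 / (1 − (1+0.0084375)^−60) = $7,830.91.
Total interest on Loan 2 = 60 × $7,830.91 − $367,500 = $102,354.60.
Loan 2 is lower by $124,719.60.

Loan 2 by $124,720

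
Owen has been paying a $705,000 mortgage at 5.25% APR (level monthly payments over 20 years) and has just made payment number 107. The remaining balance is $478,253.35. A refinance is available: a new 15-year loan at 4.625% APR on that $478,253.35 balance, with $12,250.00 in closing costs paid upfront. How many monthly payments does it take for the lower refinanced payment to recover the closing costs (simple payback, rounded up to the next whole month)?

Current payment = 705,000 × 5.25%/12 / (1 − (1+0.0043750)^−240) = $4,750.60.
Refinanced payment = 478,253.35 × 0.0038542 / (1 − (1+0.0038542)^−180) = $3,689.23.
Monthly savings = $4,750.60 − $3,689.23 = $1,061.37.
Break-even = $12,250.00 / $1,061.37 = 11.54 → 12 months.

12 months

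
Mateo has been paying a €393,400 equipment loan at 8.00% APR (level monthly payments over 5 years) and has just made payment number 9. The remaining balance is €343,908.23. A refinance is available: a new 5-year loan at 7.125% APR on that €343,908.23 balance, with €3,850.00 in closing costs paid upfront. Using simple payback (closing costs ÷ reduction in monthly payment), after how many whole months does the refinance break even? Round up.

4 months

Current payment = 393,400 × 8%/12 / (1 − (1+0.0066667)^−60) = €7,976.73.
Refinanced payment = 343,908.23 × 0.0059375 / (1 − (1+0.0059375)^−60) = €6,830.10.
Monthly savings = €7,976.73 − €6,830.10 = €1,146.63.
Break-even = €3,850.00 / €1,146.63 = 3.36 → 4 months.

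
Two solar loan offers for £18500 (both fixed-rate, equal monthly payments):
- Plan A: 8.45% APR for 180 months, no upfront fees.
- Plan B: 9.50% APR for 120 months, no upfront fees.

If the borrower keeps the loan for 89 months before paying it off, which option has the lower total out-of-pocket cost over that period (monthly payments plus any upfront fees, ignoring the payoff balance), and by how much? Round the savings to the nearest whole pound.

Plan A: monthly rate = 8.45%/12 = 0.0070417; payment = 18,500 × 0.0070417 / (1 − (1+0.0070417)^−180) = £181.64.
Plan B: monthly rate = 9.5%/12 = 0.0079167; payment = 18,500 × 0.0079167 / (1 − (1+0.0079167)^−120) = £239.39.
Over 89 months: Plan A costs 89 × £181.64 = £16,165.96; Plan B costs 89 × £239.39 = £21,305.71.
Plan A is cheaper by £21,305.71 − £16,165.96 = £5,139.75.

Plan A by £5,140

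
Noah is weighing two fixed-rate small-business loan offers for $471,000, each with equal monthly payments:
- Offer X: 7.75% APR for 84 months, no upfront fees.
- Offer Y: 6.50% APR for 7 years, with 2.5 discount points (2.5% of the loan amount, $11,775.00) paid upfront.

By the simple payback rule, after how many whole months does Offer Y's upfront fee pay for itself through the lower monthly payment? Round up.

Offer X: at 7.75% the monthly rate is 0.0064583, so the payment is 471,000 × 0.0064583 / (1 − 1.0064583^−84) = $7,282.58.
Offer Y: monthly rate = 6.5%/12 = 0.0054167; payment = 471,000 × 0.0054167 / (1 − (1+0.0054167)^−84) = $6,994.08.
Monthly savings = $7,282.58 − $6,994.08 = $288.50.
Break-even = $11,775.00 / $288.50 = 40.81 → 41 months.

41 months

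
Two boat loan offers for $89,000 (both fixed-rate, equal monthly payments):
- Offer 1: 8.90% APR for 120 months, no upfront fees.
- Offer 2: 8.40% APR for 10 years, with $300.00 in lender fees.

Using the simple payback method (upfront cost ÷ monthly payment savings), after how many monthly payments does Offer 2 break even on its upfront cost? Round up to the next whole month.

13 months

Offer 1: at 8.90% the monthly rate is 0.0074167, so the payment is 89,000 × 0.0074167 / (1 − 1.0074167^−120) = $1,122.60.
Offer 2: at 8.40% the monthly rate is 0.0070000, so the payment is 89,000 × 0.0070000 / (1 − 1.0070000^−120) = $1,098.72.
Monthly savings = $1,122.60 − $1,098.72 = $23.88.
Break-even = $300.00 / $23.88 = 12.56 → 13 months.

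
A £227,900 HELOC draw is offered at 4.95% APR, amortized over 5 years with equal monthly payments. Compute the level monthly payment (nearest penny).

£4,295.54

Monthly rate = 4.95%/12 = 0.0041250; payment = 227,900 × 0.0041250 / (1 − (1+0.0041250)^−60) = £4,295.54.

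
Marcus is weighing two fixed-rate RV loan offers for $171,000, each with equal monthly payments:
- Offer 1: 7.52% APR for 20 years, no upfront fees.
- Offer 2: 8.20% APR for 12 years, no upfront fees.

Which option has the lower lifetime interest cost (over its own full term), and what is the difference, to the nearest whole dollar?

Offer 1: monthly rate = 7.52%/12 = 0.0062667; payment = 171,000 × 0.0062667 / (1 − (1+0.0062667)^−240) = $1,379.66.
Total interest on Offer 1 = 240 × $1,379.66 − $171,000 = $160,118.40.
Offer 2: at 8.20% the monthly rate is 0.0068333, so the payment is 171,000 × 0.0068333 / (1 − 1.0068333^−144) = $1,869.80.
Total interest on Offer 2 = 144 × $1,869.80 − $171,000 = $98,251.20.
Offer 2 is lower by $61,867.20.

Offer 2 by $61,867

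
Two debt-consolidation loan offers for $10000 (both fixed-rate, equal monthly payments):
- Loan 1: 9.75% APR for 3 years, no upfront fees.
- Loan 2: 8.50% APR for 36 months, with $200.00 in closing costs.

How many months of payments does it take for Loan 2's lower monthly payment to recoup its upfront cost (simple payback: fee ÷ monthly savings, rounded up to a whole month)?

35 months

Loan 1: monthly rate = 9.75%/12 = 0.0081250; payment = 10,000 × 0.0081250 / (1 − (1+0.0081250)^−36) = $321.50.
Loan 2: at 8.50% the monthly rate is 0.0070833, so the payment is 10,000 × 0.0070833 / (1 − 1.0070833^−36) = $315.68.
Monthly savings = $321.50 − $315.68 = $5.82.
Break-even = $200.00 / $5.82 = 34.36 → 35 months.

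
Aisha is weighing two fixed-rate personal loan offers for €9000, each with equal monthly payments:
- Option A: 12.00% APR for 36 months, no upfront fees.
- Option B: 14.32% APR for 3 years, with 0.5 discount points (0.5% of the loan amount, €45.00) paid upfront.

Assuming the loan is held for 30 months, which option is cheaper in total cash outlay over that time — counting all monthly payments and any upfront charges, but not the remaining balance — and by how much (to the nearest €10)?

Option A: monthly rate = 12%/12 = 0.0100000; payment = 9,000 × 0.0100000 / (1 − (1+0.0100000)^−36) = €298.93.
Option B: at 14.32% the monthly rate is 0.0119333, so the payment is 9,000 × 0.0119333 / (1 − 1.0119333^−36) = €309.00.
Over 30 months: Option A costs 30 × €298.93 = €8,967.90; Option B costs 30 × €309.00 + €45.00 = €9,315.00.
Option A is cheaper by €9,315.00 − €8,967.90 = €347.10.

Option A by €350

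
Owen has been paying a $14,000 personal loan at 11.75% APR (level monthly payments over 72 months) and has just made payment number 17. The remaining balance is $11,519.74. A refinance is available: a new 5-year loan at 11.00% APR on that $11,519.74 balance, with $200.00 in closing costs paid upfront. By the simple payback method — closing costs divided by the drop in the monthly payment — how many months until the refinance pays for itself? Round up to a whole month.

Current payment = 14,000 × 11.75%/12 / (1 − (1+0.0097917)^−72) = $271.89.
Refinanced payment = 11,519.74 × 0.0091667 / (1 − (1+0.0091667)^−60) = $250.47.
Monthly savings = $271.89 − $250.47 = $21.42.
Break-even = $200.00 / $21.42 = 9.34 → 10 months.

10 months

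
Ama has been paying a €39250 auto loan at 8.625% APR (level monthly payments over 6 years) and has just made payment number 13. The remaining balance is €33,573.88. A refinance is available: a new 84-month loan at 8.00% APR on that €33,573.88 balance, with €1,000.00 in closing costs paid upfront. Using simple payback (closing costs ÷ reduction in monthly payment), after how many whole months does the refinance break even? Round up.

6 months

Current payment = 39,250 × 8.625%/12 / (1 − (1+0.0071875)^−72) = €700.22.
Refinanced payment = 33,573.88 × 0.0066667 / (1 − (1+0.0066667)^−84) = €523.29.
Monthly savings = €700.22 − €523.29 = €176.93.
Break-even = €1,000.00 / €176.93 = 5.65 → 6 months.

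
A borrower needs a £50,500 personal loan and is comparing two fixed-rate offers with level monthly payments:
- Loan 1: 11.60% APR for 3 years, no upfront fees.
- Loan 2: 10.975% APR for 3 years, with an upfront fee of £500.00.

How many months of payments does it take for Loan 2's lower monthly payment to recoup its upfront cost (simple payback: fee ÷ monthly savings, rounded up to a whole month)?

34 months

Loan 1: at 11.60% the monthly rate is 0.0096667, so the payment is 50,500 × 0.0096667 / (1 − 1.0096667^−36) = £1,667.69.
Loan 2: monthly rate = 10.975%/12 = 0.0091458; payment = 50,500 × 0.0091458 / (1 − (1+0.0091458)^−36) = £1,652.71.
Monthly savings = £1,667.69 − £1,652.71 = £14.98.
Break-even = £500.00 / £14.98 = 33.38 → 34 months.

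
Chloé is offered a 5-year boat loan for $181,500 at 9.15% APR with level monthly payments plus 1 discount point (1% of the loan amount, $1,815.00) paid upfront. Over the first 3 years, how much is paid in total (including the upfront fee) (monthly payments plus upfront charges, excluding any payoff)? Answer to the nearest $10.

$137,930

Monthly rate = 9.15%/12 = 0.0076250; payment = 181,500 × 0.0076250 / (1 − (1+0.0076250)^−60) = $3,780.87.
Total outlay = 36 × $3,780.87 + $1,815.00 = $137,926.32.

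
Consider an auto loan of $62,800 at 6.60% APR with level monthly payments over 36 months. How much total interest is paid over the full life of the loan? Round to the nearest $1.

Monthly rate = 6.6%/12 = 0.0055000; payment = 62,800 × 0.0055000 / (1 − (1+0.0055000)^−36) = $1,927.62.
Total paid = 36 × $1,927.62 = $69,394.32; interest = $69,394.32 − $62,800 = $6,594.32.

$6,594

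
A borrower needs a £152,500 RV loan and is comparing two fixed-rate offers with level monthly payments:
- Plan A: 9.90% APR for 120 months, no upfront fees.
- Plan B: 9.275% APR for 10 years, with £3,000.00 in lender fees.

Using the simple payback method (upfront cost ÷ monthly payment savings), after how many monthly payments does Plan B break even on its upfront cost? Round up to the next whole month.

58 months

Plan A: at 9.90% the monthly rate is 0.0082500, so the payment is 152,500 × 0.0082500 / (1 − 1.0082500^−120) = £2,006.86.
Plan B: at 9.275% the monthly rate is 0.0077292, so the payment is 152,500 × 0.0077292 / (1 − 1.0077292^−120) = £1,954.57.
Monthly savings = £2,006.86 − £1,954.57 = £52.29.
Break-even = £3,000.00 / £52.29 = 57.37 → 58 months.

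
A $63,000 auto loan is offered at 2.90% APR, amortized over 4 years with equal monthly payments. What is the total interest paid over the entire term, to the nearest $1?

$3,801

At 2.90% the monthly rate is 0.0024167, so the payment is 63,000 × 0.0024167 / (1 − 1.0024167^−48) = $1,391.68.
Total paid = 48 × $1,391.68 = $66,800.64; interest = $66,800.64 − $63,000 = $3,800.64.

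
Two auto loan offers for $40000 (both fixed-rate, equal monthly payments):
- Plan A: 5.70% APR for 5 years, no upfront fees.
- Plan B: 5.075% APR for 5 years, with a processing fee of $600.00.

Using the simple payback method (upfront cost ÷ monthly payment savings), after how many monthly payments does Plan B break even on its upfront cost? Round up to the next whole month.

Plan A: monthly rate = 5.7%/12 = 0.0047500; payment = 40,000 × 0.0047500 / (1 − (1+0.0047500)^−60) = $767.74.
Plan B: at 5.075% the monthly rate is 0.0042292, so the payment is 40,000 × 0.0042292 / (1 − 1.0042292^−60) = $756.22.
Monthly savings = $767.74 − $756.22 = $11.52.
Break-even = $600.00 / $11.52 = 52.08 → 53 months.

53 months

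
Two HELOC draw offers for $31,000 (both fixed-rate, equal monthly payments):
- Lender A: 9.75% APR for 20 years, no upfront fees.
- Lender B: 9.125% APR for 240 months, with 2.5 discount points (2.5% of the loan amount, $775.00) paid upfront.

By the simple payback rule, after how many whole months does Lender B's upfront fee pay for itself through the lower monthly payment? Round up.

Lender A: at 9.75% the monthly rate is 0.0081250, so the payment is 31,000 × 0.0081250 / (1 − 1.0081250^−240) = $294.04.
Lender B: monthly rate = 9.125%/12 = 0.0076042; payment = 31,000 × 0.0076042 / (1 − (1+0.0076042)^−240) = $281.41.
Monthly savings = $294.04 − $281.41 = $12.63.
Break-even = $775.00 / $12.63 = 61.36 → 62 months.

62 months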